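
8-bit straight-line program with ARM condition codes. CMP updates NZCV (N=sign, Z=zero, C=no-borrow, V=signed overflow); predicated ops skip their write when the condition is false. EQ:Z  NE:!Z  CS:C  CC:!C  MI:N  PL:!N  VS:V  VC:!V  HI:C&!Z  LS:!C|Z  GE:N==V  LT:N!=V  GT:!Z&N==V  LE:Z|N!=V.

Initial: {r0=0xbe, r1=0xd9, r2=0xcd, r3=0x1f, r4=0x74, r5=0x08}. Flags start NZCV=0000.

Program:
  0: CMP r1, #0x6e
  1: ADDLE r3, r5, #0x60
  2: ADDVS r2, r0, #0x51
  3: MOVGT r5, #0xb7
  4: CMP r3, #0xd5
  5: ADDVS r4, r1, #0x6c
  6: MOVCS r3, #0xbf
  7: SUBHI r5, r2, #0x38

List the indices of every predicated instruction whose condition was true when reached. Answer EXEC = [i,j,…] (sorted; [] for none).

[0] flags=0011 → (cmp)
[1] flags=0011 LE?T → r3=0x68
[2] flags=0011 VS?T → r2=0x0f
[3] flags=0011 GT?F → skip
[4] flags=1001 → (cmp)
[5] flags=1001 VS?T → r4=0x45
[6] flags=1001 CS?F → skip
[7] flags=1001 HI?F → skip

EXEC = [1,2,5]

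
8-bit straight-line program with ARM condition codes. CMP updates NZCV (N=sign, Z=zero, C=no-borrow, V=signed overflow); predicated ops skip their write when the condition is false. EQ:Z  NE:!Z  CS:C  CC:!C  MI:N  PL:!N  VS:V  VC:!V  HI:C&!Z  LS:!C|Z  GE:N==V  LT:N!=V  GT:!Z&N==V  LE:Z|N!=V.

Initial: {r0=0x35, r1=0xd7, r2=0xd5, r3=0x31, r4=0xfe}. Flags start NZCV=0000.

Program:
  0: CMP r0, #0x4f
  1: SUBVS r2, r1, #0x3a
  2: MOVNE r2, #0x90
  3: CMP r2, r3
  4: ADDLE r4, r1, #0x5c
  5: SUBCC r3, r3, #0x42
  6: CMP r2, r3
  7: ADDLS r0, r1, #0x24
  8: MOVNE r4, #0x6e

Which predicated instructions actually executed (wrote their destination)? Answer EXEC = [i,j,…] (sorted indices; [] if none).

EXEC = [2,4,8]

[0] flags=1000 → (cmp)
[1] flags=1000 VS?F → skip
[2] flags=1000 NE?T → r2=0x90
[3] flags=0011 → (cmp)
[4] flags=0011 LE?T → r4=0x33
[5] flags=0011 CC?F → skip
[6] flags=0011 → (cmp)
[7] flags=0011 LS?F → skip
[8] flags=0011 NE?T → r4=0x6e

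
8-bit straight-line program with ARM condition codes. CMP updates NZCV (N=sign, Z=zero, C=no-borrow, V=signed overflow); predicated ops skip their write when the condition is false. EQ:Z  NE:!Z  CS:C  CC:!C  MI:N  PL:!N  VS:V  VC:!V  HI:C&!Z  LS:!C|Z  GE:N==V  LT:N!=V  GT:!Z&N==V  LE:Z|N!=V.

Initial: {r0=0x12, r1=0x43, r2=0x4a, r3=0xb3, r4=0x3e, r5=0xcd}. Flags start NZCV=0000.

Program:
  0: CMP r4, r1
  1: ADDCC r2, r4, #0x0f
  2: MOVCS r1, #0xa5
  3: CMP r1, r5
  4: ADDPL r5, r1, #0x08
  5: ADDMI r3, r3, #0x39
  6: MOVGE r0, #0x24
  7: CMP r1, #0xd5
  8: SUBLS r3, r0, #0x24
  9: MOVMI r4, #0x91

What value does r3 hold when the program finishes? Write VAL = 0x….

[0] flags=1000 → (cmp)
[1] flags=1000 CC?T → r2=0x4d
[2] flags=1000 CS?F → skip
[3] flags=0000 → (cmp)
[4] flags=0000 PL?T → r5=0x4b
[5] flags=0000 MI?F → skip
[6] flags=0000 GE?T → r0=0x24
[7] flags=0000 → (cmp)
[8] flags=0000 LS?T → r3=0x00
[9] flags=0000 MI?F → skip

VAL = 0x00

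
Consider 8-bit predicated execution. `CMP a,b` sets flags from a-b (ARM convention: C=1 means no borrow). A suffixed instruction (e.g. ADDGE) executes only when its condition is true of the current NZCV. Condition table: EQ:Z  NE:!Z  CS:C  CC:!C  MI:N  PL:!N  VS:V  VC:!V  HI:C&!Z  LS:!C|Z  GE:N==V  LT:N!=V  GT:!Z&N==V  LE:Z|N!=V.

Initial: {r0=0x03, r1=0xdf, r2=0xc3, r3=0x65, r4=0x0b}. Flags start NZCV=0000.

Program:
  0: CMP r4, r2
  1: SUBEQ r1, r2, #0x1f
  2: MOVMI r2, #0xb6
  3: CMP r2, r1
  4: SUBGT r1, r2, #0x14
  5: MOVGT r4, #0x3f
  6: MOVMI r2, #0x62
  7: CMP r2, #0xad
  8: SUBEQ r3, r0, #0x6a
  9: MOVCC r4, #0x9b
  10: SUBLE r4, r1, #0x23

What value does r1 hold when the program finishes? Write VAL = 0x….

VAL = 0xdf

[0] flags=0000 → (cmp)
[1] flags=0000 EQ?F → skip
[2] flags=0000 MI?F → skip
[3] flags=1000 → (cmp)
[4] flags=1000 GT?F → skip
[5] flags=1000 GT?F → skip
[6] flags=1000 MI?T → r2=0x62
[7] flags=1001 → (cmp)
[8] flags=1001 EQ?F → skip
[9] flags=1001 CC?T → r4=0x9b
[10] flags=1001 LE?F → skip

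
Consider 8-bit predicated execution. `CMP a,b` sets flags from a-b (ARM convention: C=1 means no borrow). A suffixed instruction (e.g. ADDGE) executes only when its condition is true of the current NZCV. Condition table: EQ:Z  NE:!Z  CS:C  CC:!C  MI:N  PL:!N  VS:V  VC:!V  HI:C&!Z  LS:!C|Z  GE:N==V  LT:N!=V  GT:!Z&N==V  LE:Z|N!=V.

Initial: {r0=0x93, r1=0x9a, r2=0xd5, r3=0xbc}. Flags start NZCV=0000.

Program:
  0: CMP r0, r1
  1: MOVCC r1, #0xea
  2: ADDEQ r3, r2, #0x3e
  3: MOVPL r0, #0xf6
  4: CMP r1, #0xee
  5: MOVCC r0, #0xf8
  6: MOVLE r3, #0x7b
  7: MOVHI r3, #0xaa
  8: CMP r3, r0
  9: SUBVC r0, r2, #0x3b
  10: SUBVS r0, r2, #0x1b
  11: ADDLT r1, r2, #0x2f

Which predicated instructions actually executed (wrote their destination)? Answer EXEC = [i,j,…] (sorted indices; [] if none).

0: ✓ CMP  NZCV=1000
1: ✓ MOVCC  r1←0xea
2: · ADDEQ
3: · MOVPL
4: ✓ CMP  NZCV=1000
5: ✓ MOVCC  r0←0xf8
6: ✓ MOVLE  r3←0x7b
7: · MOVHI
8: ✓ CMP  NZCV=1001
9: · SUBVC
10: ✓ SUBVS  r0←0xba
11: · ADDLT

EXEC = [1,5,6,10]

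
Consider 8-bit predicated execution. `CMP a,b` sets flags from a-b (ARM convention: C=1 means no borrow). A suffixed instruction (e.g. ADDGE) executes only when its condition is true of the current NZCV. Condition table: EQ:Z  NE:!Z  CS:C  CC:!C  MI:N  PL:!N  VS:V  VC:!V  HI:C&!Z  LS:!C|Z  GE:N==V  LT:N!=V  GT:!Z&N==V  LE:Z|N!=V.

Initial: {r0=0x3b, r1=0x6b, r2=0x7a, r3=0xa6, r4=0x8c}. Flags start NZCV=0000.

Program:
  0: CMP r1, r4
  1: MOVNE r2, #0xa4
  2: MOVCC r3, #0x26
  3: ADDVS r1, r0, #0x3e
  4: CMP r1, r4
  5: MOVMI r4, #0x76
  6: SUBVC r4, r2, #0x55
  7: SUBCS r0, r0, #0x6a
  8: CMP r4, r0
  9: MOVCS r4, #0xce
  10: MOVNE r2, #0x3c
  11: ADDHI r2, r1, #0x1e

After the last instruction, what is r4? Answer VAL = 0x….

[0] flags=1001 → (cmp)
[1] flags=1001 NE?T → r2=0xa4
[2] flags=1001 CC?T → r3=0x26
[3] flags=1001 VS?T → r1=0x79
[4] flags=1001 → (cmp)
[5] flags=1001 MI?T → r4=0x76
[6] flags=1001 VC?F → skip
[7] flags=1001 CS?F → skip
[8] flags=0010 → (cmp)
[9] flags=0010 CS?T → r4=0xce
[10] flags=0010 NE?T → r2=0x3c
[11] flags=0010 HI?T → r2=0x97

VAL = 0xce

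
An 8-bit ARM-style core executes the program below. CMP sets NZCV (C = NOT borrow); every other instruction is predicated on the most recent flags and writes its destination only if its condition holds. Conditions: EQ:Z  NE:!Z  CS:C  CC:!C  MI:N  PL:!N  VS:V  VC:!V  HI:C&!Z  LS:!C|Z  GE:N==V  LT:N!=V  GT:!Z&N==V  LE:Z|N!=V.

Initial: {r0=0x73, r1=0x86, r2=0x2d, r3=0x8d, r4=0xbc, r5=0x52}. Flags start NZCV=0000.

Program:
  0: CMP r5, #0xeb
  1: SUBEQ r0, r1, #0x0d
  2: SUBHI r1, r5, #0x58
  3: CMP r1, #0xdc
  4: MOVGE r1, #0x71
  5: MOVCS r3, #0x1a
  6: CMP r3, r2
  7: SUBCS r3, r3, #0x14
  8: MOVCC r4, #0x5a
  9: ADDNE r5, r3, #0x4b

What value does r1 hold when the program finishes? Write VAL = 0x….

VAL = 0x86

0: ✓ CMP  NZCV=0000
1: · SUBEQ
2: · SUBHI
3: ✓ CMP  NZCV=1000
4: · MOVGE
5: · MOVCS
6: ✓ CMP  NZCV=0011
7: ✓ SUBCS  r3←0x79
8: · MOVCC
9: ✓ ADDNE  r5←0xc4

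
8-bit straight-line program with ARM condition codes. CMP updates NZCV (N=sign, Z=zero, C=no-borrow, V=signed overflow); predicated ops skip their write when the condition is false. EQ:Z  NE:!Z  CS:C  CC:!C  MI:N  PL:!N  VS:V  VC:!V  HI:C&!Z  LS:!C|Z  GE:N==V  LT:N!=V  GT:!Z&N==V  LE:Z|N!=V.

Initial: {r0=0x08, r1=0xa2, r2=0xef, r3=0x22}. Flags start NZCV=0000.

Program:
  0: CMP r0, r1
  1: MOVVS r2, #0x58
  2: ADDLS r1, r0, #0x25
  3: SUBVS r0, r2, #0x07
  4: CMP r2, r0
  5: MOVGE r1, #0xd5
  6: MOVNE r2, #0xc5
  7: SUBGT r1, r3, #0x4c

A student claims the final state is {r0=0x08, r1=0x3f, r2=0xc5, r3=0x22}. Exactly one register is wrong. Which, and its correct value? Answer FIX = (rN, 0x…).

FIX = (r1, 0x2d)

0: ✓ CMP  NZCV=0000
1: · MOVVS
2: ✓ ADDLS  r1←0x2d
3: · SUBVS
4: ✓ CMP  NZCV=1010
5: · MOVGE
6: ✓ MOVNE  r2←0xc5
7: · SUBGT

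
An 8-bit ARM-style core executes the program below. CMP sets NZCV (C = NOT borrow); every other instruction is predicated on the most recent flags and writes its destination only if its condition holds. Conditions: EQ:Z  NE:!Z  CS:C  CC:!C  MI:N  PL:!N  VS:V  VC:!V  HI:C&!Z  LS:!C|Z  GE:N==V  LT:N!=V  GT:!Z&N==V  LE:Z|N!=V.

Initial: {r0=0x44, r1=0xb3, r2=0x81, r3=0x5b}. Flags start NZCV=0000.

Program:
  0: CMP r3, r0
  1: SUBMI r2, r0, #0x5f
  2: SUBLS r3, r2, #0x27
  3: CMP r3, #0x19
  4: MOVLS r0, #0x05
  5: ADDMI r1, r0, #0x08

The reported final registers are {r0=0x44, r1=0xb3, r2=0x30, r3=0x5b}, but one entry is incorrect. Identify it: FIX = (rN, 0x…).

FIX = (r2, 0x81)

[0] flags=0010 → (cmp)
[1] flags=0010 MI?F → skip
[2] flags=0010 LS?F → skip
[3] flags=0010 → (cmp)
[4] flags=0010 LS?F → skip
[5] flags=0010 MI?F → skip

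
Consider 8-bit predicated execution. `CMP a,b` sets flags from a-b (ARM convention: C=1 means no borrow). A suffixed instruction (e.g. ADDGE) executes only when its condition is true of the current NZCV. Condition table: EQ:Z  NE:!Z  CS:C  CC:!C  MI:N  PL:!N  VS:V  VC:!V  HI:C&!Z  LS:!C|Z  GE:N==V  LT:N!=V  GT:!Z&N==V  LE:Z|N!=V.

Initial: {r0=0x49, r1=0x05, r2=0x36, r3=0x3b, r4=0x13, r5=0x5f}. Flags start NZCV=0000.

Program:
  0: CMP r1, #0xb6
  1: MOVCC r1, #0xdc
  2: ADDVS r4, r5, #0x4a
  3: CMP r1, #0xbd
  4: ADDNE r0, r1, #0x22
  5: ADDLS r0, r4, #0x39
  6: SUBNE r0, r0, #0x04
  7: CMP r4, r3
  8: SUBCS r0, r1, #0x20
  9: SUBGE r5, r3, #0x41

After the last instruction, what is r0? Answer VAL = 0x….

VAL = 0xfa

0: ✓ CMP  NZCV=0000
1: ✓ MOVCC  r1←0xdc
2: · ADDVS
3: ✓ CMP  NZCV=0010
4: ✓ ADDNE  r0←0xfe
5: · ADDLS
6: ✓ SUBNE  r0←0xfa
7: ✓ CMP  NZCV=1000
8: · SUBCS
9: · SUBGE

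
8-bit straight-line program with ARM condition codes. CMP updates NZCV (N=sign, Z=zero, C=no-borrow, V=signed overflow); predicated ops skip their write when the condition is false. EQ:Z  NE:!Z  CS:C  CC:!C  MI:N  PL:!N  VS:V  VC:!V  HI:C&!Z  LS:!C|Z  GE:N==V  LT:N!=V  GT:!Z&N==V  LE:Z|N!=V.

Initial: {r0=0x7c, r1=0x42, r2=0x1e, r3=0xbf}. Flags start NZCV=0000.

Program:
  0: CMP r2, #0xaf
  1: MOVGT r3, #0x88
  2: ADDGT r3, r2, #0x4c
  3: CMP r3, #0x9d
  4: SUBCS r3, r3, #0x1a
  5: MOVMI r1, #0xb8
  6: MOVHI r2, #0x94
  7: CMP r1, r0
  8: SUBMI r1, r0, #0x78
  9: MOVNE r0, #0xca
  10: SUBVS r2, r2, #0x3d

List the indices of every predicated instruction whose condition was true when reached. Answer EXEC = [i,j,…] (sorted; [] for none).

EXEC = [1,2,5,9,10]

[0] flags=0000 → (cmp)
[1] flags=0000 GT?T → r3=0x88
[2] flags=0000 GT?T → r3=0x6a
[3] flags=1001 → (cmp)
[4] flags=1001 CS?F → skip
[5] flags=1001 MI?T → r1=0xb8
[6] flags=1001 HI?F → skip
[7] flags=0011 → (cmp)
[8] flags=0011 MI?F → skip
[9] flags=0011 NE?T → r0=0xca
[10] flags=0011 VS?T → r2=0xe1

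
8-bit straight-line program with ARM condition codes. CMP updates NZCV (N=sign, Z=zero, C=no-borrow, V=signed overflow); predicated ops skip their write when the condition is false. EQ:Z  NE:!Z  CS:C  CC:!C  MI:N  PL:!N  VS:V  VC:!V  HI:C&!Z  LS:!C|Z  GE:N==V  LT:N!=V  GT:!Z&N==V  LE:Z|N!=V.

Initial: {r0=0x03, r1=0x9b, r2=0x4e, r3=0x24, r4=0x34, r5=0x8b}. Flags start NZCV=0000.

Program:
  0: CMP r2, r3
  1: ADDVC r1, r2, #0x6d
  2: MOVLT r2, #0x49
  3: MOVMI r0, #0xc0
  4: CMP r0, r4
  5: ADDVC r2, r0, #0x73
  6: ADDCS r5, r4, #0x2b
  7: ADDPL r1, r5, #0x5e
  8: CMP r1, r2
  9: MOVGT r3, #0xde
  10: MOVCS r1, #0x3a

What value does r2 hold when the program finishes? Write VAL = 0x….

VAL = 0x76

0: ✓ CMP  NZCV=0010
1: ✓ ADDVC  r1←0xbb
2: · MOVLT
3: · MOVMI
4: ✓ CMP  NZCV=1000
5: ✓ ADDVC  r2←0x76
6: · ADDCS
7: · ADDPL
8: ✓ CMP  NZCV=0011
9: · MOVGT
10: ✓ MOVCS  r1←0x3a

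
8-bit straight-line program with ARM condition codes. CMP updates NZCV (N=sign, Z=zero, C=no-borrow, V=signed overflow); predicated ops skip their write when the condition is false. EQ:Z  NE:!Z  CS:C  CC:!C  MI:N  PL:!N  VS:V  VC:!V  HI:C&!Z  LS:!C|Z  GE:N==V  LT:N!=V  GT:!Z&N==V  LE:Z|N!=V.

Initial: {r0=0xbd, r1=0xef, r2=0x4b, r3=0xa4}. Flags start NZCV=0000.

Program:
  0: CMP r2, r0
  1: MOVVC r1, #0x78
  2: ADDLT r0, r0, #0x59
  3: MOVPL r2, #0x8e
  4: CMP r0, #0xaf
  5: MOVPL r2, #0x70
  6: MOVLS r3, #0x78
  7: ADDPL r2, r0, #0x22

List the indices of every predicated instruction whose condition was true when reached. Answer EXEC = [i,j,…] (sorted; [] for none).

0: ✓ CMP  NZCV=1001
1: · MOVVC
2: · ADDLT
3: · MOVPL
4: ✓ CMP  NZCV=0010
5: ✓ MOVPL  r2←0x70
6: · MOVLS
7: ✓ ADDPL  r2←0xdf

EXEC = [5,7]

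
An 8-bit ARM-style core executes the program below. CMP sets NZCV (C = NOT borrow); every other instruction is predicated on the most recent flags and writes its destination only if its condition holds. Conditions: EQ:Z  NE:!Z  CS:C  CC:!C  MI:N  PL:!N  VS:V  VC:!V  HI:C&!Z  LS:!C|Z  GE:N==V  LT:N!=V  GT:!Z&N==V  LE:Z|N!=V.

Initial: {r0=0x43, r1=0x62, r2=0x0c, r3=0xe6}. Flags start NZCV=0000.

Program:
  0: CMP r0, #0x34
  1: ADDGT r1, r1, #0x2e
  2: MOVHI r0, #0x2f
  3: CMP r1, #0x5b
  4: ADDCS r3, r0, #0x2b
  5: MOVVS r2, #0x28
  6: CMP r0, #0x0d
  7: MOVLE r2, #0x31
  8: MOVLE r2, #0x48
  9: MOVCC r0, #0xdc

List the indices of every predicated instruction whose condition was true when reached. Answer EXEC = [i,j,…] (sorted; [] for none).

[0] flags=0010 → (cmp)
[1] flags=0010 GT?T → r1=0x90
[2] flags=0010 HI?T → r0=0x2f
[3] flags=0011 → (cmp)
[4] flags=0011 CS?T → r3=0x5a
[5] flags=0011 VS?T → r2=0x28
[6] flags=0010 → (cmp)
[7] flags=0010 LE?F → skip
[8] flags=0010 LE?F → skip
[9] flags=0010 CC?F → skip

EXEC = [1,2,4,5]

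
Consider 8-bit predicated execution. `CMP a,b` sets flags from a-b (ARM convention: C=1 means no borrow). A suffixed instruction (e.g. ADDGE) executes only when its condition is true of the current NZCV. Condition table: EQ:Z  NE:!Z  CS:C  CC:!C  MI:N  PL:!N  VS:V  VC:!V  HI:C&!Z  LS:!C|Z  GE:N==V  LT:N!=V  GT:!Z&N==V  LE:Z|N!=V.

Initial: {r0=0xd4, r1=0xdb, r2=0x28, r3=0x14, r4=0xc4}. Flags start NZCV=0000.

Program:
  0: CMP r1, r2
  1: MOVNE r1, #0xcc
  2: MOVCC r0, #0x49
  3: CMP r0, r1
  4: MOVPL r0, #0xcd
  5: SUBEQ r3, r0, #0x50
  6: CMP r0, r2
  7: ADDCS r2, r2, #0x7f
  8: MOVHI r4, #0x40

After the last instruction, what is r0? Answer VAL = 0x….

[0] flags=1010 → (cmp)
[1] flags=1010 NE?T → r1=0xcc
[2] flags=1010 CC?F → skip
[3] flags=0010 → (cmp)
[4] flags=0010 PL?T → r0=0xcd
[5] flags=0010 EQ?F → skip
[6] flags=1010 → (cmp)
[7] flags=1010 CS?T → r2=0xa7
[8] flags=1010 HI?T → r4=0x40

VAL = 0xcd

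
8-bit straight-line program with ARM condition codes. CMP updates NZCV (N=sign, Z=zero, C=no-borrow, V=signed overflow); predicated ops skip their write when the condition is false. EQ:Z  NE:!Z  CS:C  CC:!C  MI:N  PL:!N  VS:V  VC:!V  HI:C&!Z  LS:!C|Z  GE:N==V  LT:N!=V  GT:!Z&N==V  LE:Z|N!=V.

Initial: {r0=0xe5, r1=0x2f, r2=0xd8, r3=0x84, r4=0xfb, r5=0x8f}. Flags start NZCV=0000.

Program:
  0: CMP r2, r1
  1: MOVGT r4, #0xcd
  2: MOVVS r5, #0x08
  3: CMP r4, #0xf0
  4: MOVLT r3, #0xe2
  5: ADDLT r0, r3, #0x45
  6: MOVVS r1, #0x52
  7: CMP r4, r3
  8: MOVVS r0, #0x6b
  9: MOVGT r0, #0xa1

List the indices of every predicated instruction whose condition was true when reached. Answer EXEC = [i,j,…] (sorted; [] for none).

EXEC = [9]

[0] flags=1010 → (cmp)
[1] flags=1010 GT?F → skip
[2] flags=1010 VS?F → skip
[3] flags=0010 → (cmp)
[4] flags=0010 LT?F → skip
[5] flags=0010 LT?F → skip
[6] flags=0010 VS?F → skip
[7] flags=0010 → (cmp)
[8] flags=0010 VS?F → skip
[9] flags=0010 GT?T → r0=0xa1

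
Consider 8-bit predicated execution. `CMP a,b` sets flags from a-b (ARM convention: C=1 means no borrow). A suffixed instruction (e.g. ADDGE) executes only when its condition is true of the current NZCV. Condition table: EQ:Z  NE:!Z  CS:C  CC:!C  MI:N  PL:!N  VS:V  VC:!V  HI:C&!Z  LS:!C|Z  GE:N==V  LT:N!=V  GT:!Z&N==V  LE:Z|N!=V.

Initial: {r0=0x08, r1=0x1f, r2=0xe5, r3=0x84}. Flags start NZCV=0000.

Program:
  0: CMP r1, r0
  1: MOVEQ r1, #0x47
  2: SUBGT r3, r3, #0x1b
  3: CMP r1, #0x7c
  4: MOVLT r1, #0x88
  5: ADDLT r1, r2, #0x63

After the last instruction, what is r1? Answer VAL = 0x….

0: ✓ CMP  NZCV=0010
1: · MOVEQ
2: ✓ SUBGT  r3←0x69
3: ✓ CMP  NZCV=1000
4: ✓ MOVLT  r1←0x88
5: ✓ ADDLT  r1←0x48

VAL = 0x48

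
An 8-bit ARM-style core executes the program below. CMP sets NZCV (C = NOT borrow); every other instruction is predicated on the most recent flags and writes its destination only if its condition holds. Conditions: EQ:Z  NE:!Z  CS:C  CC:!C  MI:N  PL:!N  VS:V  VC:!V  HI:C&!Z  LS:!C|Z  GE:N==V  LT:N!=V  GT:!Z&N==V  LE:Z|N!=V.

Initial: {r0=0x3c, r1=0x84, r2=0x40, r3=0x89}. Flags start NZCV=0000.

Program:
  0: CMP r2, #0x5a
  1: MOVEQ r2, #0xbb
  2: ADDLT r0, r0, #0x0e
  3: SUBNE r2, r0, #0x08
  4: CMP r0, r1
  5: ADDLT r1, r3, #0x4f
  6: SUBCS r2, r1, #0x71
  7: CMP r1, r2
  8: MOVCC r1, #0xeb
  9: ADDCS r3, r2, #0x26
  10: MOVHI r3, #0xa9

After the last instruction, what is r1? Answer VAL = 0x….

VAL = 0x84

0: ✓ CMP  NZCV=1000
1: · MOVEQ
2: ✓ ADDLT  r0←0x4a
3: ✓ SUBNE  r2←0x42
4: ✓ CMP  NZCV=1001
5: · ADDLT
6: · SUBCS
7: ✓ CMP  NZCV=0011
8: · MOVCC
9: ✓ ADDCS  r3←0x68
10: ✓ MOVHI  r3←0xa9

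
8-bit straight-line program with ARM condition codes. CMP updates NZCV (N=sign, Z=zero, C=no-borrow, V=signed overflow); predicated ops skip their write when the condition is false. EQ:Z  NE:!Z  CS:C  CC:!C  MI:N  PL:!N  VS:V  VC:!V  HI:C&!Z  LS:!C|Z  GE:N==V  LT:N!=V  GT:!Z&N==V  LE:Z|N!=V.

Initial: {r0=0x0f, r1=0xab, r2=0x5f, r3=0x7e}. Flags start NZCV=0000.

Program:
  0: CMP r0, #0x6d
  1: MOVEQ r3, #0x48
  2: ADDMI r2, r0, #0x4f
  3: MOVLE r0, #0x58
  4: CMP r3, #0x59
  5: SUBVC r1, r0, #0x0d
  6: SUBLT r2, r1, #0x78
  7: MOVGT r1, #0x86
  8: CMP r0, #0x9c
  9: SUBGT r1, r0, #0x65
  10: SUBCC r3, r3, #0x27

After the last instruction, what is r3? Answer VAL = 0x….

[0] flags=1000 → (cmp)
[1] flags=1000 EQ?F → skip
[2] flags=1000 MI?T → r2=0x5e
[3] flags=1000 LE?T → r0=0x58
[4] flags=0010 → (cmp)
[5] flags=0010 VC?T → r1=0x4b
[6] flags=0010 LT?F → skip
[7] flags=0010 GT?T → r1=0x86
[8] flags=1001 → (cmp)
[9] flags=1001 GT?T → r1=0xf3
[10] flags=1001 CC?T → r3=0x57

VAL = 0x57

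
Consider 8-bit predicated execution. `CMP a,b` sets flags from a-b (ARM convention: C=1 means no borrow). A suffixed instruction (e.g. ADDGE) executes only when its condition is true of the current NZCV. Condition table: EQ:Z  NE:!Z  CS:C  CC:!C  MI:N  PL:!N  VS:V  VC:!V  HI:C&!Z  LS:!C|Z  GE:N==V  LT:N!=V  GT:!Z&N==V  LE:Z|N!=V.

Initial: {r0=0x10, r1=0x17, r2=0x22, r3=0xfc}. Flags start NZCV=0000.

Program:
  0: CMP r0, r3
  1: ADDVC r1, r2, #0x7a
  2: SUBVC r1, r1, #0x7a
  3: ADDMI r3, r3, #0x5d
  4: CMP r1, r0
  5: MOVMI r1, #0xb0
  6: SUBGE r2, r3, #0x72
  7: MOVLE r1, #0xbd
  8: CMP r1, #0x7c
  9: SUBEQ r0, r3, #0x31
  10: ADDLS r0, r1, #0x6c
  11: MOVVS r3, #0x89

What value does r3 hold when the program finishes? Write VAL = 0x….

[0] flags=0000 → (cmp)
[1] flags=0000 VC?T → r1=0x9c
[2] flags=0000 VC?T → r1=0x22
[3] flags=0000 MI?F → skip
[4] flags=0010 → (cmp)
[5] flags=0010 MI?F → skip
[6] flags=0010 GE?T → r2=0x8a
[7] flags=0010 LE?F → skip
[8] flags=1000 → (cmp)
[9] flags=1000 EQ?F → skip
[10] flags=1000 LS?T → r0=0x8e
[11] flags=1000 VS?F → skip

VAL = 0xfc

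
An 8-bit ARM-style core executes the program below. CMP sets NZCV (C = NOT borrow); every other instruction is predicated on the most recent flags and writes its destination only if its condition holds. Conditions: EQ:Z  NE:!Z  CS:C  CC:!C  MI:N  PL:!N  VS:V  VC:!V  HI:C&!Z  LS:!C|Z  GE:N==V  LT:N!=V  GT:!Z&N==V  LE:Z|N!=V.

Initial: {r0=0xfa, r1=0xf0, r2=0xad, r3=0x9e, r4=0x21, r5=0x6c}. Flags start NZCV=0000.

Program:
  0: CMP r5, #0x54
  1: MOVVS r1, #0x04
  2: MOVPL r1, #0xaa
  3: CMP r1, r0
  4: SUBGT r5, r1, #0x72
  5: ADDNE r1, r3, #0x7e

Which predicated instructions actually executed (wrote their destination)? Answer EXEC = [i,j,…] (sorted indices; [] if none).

EXEC = [2,5]

0: ✓ CMP  NZCV=0010
1: · MOVVS
2: ✓ MOVPL  r1←0xaa
3: ✓ CMP  NZCV=1000
4: · SUBGT
5: ✓ ADDNE  r1←0x1c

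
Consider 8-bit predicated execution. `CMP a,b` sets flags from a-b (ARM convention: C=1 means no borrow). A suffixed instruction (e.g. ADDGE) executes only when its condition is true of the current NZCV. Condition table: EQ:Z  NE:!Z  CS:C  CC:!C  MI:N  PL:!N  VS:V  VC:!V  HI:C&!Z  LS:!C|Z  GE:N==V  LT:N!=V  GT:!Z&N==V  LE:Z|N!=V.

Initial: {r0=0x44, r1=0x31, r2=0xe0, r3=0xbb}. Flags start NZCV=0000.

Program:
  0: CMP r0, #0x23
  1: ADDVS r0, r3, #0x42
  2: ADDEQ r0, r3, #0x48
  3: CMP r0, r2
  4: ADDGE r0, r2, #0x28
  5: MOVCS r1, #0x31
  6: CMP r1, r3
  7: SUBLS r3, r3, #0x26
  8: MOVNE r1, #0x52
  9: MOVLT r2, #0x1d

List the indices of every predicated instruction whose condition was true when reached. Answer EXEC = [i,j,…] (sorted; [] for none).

[0] flags=0010 → (cmp)
[1] flags=0010 VS?F → skip
[2] flags=0010 EQ?F → skip
[3] flags=0000 → (cmp)
[4] flags=0000 GE?T → r0=0x08
[5] flags=0000 CS?F → skip
[6] flags=0000 → (cmp)
[7] flags=0000 LS?T → r3=0x95
[8] flags=0000 NE?T → r1=0x52
[9] flags=0000 LT?F → skip

EXEC = [4,7,8]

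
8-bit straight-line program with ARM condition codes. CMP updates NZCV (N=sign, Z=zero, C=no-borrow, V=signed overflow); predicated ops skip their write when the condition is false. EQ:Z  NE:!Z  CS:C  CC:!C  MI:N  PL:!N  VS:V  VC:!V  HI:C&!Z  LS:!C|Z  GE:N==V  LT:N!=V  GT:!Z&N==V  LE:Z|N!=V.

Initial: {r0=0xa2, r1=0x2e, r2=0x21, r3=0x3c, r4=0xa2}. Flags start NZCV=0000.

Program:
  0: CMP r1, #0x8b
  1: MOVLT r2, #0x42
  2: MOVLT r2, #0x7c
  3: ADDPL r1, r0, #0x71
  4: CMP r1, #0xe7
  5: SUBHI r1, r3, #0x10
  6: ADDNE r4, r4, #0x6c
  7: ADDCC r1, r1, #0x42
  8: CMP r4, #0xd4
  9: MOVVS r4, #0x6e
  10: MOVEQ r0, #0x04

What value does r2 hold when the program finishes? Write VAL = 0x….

VAL = 0x21

[0] flags=1001 → (cmp)
[1] flags=1001 LT?F → skip
[2] flags=1001 LT?F → skip
[3] flags=1001 PL?F → skip
[4] flags=0000 → (cmp)
[5] flags=0000 HI?F → skip
[6] flags=0000 NE?T → r4=0x0e
[7] flags=0000 CC?T → r1=0x70
[8] flags=0000 → (cmp)
[9] flags=0000 VS?F → skip
[10] flags=0000 EQ?F → skip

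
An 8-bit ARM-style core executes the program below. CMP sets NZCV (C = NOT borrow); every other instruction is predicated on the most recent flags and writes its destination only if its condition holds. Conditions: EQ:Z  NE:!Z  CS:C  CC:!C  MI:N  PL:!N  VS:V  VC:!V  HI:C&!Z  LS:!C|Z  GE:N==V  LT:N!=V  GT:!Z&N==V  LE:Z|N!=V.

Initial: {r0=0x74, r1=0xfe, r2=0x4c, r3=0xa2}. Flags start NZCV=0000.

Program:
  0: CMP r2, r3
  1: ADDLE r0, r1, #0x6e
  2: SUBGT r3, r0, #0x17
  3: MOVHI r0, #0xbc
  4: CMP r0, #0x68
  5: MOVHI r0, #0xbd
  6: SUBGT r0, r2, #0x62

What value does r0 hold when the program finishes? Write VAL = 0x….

VAL = 0xea

0: ✓ CMP  NZCV=1001
1: · ADDLE
2: ✓ SUBGT  r3←0x5d
3: · MOVHI
4: ✓ CMP  NZCV=0010
5: ✓ MOVHI  r0←0xbd
6: ✓ SUBGT  r0←0xea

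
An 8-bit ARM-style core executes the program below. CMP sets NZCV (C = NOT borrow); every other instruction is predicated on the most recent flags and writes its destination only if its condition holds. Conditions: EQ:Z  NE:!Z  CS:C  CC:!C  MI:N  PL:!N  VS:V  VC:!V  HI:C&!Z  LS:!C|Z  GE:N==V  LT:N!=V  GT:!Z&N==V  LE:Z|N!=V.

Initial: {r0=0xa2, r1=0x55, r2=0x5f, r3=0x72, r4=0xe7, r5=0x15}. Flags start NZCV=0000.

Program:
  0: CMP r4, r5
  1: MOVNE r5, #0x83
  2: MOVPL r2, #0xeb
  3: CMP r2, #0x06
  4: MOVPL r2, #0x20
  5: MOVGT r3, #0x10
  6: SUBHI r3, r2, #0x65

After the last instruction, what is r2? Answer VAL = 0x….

VAL = 0x20

0: ✓ CMP  NZCV=1010
1: ✓ MOVNE  r5←0x83
2: · MOVPL
3: ✓ CMP  NZCV=0010
4: ✓ MOVPL  r2←0x20
5: ✓ MOVGT  r3←0x10
6: ✓ SUBHI  r3←0xbb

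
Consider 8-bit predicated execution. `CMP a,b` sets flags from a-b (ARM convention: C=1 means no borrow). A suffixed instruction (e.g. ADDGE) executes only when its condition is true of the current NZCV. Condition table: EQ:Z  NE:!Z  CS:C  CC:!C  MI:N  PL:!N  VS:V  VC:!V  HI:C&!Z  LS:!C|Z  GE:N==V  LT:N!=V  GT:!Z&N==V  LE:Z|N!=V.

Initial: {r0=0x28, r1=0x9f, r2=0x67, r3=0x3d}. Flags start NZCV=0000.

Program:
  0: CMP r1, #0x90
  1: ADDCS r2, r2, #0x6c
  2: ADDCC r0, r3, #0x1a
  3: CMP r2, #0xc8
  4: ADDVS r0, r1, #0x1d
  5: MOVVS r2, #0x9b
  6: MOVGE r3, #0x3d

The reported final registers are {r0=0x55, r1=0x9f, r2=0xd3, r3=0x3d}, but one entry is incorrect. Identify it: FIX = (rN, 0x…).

0: ✓ CMP  NZCV=0010
1: ✓ ADDCS  r2←0xd3
2: · ADDCC
3: ✓ CMP  NZCV=0010
4: · ADDVS
5: · MOVVS
6: ✓ MOVGE  r3←0x3d

FIX = (r0, 0x28)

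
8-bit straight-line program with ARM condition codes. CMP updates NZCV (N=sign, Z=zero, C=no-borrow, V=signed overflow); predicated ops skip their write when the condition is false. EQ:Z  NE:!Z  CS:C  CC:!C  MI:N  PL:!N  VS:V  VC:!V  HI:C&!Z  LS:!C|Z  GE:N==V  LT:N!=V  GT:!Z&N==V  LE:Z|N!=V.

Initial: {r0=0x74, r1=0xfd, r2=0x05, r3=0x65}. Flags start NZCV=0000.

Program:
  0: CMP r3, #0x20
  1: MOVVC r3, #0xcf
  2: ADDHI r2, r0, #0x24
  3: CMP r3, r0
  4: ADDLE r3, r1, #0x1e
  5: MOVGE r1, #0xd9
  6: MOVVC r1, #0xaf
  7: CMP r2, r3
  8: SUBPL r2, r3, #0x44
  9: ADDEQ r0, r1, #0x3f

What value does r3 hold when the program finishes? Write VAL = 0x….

VAL = 0x1b

[0] flags=0010 → (cmp)
[1] flags=0010 VC?T → r3=0xcf
[2] flags=0010 HI?T → r2=0x98
[3] flags=0011 → (cmp)
[4] flags=0011 LE?T → r3=0x1b
[5] flags=0011 GE?F → skip
[6] flags=0011 VC?F → skip
[7] flags=0011 → (cmp)
[8] flags=0011 PL?T → r2=0xd7
[9] flags=0011 EQ?F → skip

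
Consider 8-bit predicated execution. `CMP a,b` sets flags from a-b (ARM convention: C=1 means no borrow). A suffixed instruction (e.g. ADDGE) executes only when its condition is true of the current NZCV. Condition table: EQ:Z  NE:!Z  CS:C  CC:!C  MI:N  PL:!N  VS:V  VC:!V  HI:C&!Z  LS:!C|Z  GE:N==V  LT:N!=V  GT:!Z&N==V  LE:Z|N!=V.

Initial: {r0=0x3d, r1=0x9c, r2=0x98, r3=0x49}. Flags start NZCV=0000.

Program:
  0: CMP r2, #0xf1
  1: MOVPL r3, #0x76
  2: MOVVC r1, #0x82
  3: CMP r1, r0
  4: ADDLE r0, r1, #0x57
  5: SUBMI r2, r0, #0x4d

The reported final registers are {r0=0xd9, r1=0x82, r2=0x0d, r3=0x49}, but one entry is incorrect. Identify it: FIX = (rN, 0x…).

[0] flags=1000 → (cmp)
[1] flags=1000 PL?F → skip
[2] flags=1000 VC?T → r1=0x82
[3] flags=0011 → (cmp)
[4] flags=0011 LE?T → r0=0xd9
[5] flags=0011 MI?F → skip

FIX = (r2, 0x98)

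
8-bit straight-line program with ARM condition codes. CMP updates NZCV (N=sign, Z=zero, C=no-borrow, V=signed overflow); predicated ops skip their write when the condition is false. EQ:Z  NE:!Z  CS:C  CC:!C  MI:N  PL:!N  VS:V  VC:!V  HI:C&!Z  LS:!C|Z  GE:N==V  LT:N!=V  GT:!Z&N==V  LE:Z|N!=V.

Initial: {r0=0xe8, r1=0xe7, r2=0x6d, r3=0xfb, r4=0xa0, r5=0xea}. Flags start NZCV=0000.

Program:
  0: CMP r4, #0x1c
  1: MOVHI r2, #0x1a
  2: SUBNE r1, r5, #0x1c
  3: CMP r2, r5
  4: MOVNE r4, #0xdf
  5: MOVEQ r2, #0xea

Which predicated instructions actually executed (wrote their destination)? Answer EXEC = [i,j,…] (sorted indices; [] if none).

[0] flags=1010 → (cmp)
[1] flags=1010 HI?T → r2=0x1a
[2] flags=1010 NE?T → r1=0xce
[3] flags=0000 → (cmp)
[4] flags=0000 NE?T → r4=0xdf
[5] flags=0000 EQ?F → skip

EXEC = [1,2,4]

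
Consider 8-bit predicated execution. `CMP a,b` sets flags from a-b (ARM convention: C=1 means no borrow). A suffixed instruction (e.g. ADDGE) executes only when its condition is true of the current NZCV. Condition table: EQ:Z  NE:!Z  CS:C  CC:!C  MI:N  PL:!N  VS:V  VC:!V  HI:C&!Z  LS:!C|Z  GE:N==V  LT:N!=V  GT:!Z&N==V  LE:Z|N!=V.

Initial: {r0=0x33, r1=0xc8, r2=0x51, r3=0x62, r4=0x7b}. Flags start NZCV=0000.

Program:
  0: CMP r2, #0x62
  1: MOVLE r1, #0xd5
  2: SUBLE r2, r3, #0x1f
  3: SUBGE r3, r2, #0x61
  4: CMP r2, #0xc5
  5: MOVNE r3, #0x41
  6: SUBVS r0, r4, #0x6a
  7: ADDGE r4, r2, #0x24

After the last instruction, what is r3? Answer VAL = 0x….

VAL = 0x41

0: ✓ CMP  NZCV=1000
1: ✓ MOVLE  r1←0xd5
2: ✓ SUBLE  r2←0x43
3: · SUBGE
4: ✓ CMP  NZCV=0000
5: ✓ MOVNE  r3←0x41
6: · SUBVS
7: ✓ ADDGE  r4←0x67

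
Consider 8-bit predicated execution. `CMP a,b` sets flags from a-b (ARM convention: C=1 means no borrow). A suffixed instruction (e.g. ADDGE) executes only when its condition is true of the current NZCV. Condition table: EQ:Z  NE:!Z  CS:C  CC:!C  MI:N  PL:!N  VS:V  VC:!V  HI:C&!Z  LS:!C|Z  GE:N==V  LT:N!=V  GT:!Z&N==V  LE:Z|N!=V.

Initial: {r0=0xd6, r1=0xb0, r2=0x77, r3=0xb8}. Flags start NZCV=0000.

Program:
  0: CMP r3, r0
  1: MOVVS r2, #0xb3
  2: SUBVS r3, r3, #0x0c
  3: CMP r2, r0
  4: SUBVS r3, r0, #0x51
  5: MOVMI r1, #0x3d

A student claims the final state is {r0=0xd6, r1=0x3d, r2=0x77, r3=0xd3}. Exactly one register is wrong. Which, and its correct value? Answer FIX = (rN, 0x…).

FIX = (r3, 0x85)

0: ✓ CMP  NZCV=1000
1: · MOVVS
2: · SUBVS
3: ✓ CMP  NZCV=1001
4: ✓ SUBVS  r3←0x85
5: ✓ MOVMI  r1←0x3d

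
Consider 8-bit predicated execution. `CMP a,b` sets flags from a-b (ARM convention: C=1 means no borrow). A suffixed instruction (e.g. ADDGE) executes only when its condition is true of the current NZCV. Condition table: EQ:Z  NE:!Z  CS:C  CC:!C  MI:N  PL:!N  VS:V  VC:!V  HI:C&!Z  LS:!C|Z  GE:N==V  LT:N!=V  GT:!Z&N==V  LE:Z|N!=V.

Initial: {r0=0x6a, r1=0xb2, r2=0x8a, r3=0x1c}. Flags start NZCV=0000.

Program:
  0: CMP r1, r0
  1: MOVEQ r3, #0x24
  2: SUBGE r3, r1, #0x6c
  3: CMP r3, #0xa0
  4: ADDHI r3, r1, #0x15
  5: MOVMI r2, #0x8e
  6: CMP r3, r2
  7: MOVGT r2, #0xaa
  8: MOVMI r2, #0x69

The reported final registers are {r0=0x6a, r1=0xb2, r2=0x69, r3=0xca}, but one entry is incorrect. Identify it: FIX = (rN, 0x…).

[0] flags=0011 → (cmp)
[1] flags=0011 EQ?F → skip
[2] flags=0011 GE?F → skip
[3] flags=0000 → (cmp)
[4] flags=0000 HI?F → skip
[5] flags=0000 MI?F → skip
[6] flags=1001 → (cmp)
[7] flags=1001 GT?T → r2=0xaa
[8] flags=1001 MI?T → r2=0x69

FIX = (r3, 0x1c)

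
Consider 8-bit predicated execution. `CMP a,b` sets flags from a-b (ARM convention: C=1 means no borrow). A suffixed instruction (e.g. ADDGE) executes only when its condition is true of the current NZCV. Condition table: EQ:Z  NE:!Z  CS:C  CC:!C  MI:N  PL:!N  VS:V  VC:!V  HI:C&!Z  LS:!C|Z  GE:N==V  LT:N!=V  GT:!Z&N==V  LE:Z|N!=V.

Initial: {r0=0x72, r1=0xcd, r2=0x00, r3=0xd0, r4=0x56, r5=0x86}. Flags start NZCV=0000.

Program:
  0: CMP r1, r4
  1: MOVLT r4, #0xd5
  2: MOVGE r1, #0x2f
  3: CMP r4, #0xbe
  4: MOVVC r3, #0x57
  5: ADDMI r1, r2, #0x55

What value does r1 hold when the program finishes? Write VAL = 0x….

VAL = 0xcd

[0] flags=0011 → (cmp)
[1] flags=0011 LT?T → r4=0xd5
[2] flags=0011 GE?F → skip
[3] flags=0010 → (cmp)
[4] flags=0010 VC?T → r3=0x57
[5] flags=0010 MI?F → skip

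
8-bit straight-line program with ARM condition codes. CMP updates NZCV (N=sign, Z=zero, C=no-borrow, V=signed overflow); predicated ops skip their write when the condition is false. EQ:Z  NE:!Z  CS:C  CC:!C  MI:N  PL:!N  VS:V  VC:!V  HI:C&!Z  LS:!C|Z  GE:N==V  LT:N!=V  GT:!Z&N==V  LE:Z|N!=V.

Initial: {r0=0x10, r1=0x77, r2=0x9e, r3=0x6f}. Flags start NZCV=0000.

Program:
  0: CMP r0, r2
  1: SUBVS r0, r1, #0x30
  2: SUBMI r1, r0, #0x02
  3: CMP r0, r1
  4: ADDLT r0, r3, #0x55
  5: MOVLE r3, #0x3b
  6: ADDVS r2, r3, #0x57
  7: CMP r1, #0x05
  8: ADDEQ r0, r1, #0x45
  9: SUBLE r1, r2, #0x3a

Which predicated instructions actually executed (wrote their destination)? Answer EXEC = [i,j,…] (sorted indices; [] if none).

EXEC = [4,5]

[0] flags=0000 → (cmp)
[1] flags=0000 VS?F → skip
[2] flags=0000 MI?F → skip
[3] flags=1000 → (cmp)
[4] flags=1000 LT?T → r0=0xc4
[5] flags=1000 LE?T → r3=0x3b
[6] flags=1000 VS?F → skip
[7] flags=0010 → (cmp)
[8] flags=0010 EQ?F → skip
[9] flags=0010 LE?F → skip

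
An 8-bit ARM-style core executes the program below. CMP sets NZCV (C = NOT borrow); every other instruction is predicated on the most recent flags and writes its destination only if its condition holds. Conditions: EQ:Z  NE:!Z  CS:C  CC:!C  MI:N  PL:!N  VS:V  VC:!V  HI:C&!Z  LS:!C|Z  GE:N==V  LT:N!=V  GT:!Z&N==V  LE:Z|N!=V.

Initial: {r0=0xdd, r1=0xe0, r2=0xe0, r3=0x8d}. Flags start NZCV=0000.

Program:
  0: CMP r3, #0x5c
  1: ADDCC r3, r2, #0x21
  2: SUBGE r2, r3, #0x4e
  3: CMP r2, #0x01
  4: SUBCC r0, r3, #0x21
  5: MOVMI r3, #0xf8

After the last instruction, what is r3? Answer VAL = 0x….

VAL = 0xf8

[0] flags=0011 → (cmp)
[1] flags=0011 CC?F → skip
[2] flags=0011 GE?F → skip
[3] flags=1010 → (cmp)
[4] flags=1010 CC?F → skip
[5] flags=1010 MI?T → r3=0xf8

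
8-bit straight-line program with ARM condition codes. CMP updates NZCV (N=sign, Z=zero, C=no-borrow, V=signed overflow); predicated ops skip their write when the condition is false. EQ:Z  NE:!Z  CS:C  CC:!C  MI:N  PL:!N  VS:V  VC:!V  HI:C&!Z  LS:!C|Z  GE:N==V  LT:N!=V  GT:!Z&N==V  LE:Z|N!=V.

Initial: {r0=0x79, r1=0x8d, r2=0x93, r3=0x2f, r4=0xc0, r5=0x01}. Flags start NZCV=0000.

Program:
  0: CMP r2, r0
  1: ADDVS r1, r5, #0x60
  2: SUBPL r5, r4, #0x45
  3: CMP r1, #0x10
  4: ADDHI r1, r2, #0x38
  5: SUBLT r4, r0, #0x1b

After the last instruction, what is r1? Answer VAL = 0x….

VAL = 0xcb

0: ✓ CMP  NZCV=0011
1: ✓ ADDVS  r1←0x61
2: ✓ SUBPL  r5←0x7b
3: ✓ CMP  NZCV=0010
4: ✓ ADDHI  r1←0xcb
5: · SUBLT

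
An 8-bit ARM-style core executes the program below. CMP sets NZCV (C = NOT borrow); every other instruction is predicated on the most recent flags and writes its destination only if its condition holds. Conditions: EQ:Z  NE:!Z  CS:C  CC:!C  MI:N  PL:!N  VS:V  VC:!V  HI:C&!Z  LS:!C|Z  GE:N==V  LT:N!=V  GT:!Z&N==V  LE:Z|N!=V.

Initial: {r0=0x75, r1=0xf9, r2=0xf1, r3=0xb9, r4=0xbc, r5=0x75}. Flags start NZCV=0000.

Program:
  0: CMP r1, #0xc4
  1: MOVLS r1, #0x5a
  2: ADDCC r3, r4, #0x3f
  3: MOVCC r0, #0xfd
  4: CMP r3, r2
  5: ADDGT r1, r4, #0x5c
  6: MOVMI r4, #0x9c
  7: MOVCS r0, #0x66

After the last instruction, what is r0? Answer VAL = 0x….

VAL = 0x75

[0] flags=0010 → (cmp)
[1] flags=0010 LS?F → skip
[2] flags=0010 CC?F → skip
[3] flags=0010 CC?F → skip
[4] flags=1000 → (cmp)
[5] flags=1000 GT?F → skip
[6] flags=1000 MI?T → r4=0x9c
[7] flags=1000 CS?F → skip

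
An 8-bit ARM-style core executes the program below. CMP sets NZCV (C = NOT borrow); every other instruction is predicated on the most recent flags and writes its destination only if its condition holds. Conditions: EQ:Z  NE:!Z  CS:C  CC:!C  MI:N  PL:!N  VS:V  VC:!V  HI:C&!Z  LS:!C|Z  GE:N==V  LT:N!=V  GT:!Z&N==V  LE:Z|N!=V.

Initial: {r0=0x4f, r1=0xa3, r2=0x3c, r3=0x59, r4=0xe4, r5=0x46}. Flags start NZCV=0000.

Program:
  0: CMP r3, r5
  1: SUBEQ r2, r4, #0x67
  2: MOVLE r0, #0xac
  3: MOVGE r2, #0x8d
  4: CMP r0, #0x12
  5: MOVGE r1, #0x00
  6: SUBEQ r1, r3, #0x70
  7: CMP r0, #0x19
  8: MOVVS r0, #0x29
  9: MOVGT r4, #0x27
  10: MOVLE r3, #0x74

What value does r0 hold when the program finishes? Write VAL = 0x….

[0] flags=0010 → (cmp)
[1] flags=0010 EQ?F → skip
[2] flags=0010 LE?F → skip
[3] flags=0010 GE?T → r2=0x8d
[4] flags=0010 → (cmp)
[5] flags=0010 GE?T → r1=0x00
[6] flags=0010 EQ?F → skip
[7] flags=0010 → (cmp)
[8] flags=0010 VS?F → skip
[9] flags=0010 GT?T → r4=0x27
[10] flags=0010 LE?F → skip

VAL = 0x4f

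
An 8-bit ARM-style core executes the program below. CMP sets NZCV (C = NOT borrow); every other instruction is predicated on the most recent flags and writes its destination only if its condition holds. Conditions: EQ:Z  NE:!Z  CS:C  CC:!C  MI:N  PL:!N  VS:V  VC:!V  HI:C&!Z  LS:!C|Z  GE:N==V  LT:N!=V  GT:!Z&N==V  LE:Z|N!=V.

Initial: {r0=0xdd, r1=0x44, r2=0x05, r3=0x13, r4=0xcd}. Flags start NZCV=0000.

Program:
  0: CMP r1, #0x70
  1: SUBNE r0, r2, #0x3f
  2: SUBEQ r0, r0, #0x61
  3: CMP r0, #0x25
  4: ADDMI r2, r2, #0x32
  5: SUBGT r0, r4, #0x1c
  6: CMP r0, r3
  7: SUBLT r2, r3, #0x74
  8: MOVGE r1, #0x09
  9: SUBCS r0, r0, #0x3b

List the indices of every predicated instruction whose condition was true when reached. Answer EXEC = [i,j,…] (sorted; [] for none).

EXEC = [1,4,7,9]

0: ✓ CMP  NZCV=1000
1: ✓ SUBNE  r0←0xc6
2: · SUBEQ
3: ✓ CMP  NZCV=1010
4: ✓ ADDMI  r2←0x37
5: · SUBGT
6: ✓ CMP  NZCV=1010
7: ✓ SUBLT  r2←0x9f
8: · MOVGE
9: ✓ SUBCS  r0←0x8b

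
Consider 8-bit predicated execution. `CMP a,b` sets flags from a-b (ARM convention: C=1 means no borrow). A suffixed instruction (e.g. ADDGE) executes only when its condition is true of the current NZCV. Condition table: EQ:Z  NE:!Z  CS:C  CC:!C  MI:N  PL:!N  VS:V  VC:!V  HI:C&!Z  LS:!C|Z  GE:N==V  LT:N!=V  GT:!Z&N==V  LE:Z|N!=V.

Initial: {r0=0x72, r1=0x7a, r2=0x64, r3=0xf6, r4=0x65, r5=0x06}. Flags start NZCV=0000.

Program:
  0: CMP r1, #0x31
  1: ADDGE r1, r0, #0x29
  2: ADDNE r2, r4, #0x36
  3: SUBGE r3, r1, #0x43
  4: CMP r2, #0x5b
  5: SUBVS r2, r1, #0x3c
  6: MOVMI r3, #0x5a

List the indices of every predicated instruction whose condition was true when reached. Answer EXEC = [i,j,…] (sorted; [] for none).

[0] flags=0010 → (cmp)
[1] flags=0010 GE?T → r1=0x9b
[2] flags=0010 NE?T → r2=0x9b
[3] flags=0010 GE?T → r3=0x58
[4] flags=0011 → (cmp)
[5] flags=0011 VS?T → r2=0x5f
[6] flags=0011 MI?F → skip

EXEC = [1,2,3,5]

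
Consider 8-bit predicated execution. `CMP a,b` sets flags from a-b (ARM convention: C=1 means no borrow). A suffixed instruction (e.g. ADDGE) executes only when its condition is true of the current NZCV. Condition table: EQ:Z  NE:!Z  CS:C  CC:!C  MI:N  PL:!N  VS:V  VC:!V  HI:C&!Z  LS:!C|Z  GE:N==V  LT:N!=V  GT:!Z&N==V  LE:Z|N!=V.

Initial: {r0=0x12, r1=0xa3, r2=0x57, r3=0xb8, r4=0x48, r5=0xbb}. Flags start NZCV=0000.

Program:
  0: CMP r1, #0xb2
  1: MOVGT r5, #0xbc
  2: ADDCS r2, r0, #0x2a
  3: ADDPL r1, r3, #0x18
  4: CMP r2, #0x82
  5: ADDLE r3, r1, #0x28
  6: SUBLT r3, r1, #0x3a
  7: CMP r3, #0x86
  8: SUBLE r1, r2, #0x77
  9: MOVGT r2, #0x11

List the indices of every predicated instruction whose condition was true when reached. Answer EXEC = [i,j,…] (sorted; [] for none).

[0] flags=1000 → (cmp)
[1] flags=1000 GT?F → skip
[2] flags=1000 CS?F → skip
[3] flags=1000 PL?F → skip
[4] flags=1001 → (cmp)
[5] flags=1001 LE?F → skip
[6] flags=1001 LT?F → skip
[7] flags=0010 → (cmp)
[8] flags=0010 LE?F → skip
[9] flags=0010 GT?T → r2=0x11

EXEC = [9]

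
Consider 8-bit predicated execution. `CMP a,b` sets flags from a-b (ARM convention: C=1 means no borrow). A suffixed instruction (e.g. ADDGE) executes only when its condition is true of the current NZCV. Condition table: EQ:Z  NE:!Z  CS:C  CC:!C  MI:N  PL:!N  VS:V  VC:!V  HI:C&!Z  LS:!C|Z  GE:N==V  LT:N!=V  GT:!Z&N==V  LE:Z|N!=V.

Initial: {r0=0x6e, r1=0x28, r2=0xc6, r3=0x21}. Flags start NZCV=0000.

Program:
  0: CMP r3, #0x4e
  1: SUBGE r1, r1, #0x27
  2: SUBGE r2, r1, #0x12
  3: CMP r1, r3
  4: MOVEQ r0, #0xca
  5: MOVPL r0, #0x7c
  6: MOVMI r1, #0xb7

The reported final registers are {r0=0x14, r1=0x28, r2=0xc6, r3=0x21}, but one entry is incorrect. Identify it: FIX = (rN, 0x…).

0: ✓ CMP  NZCV=1000
1: · SUBGE
2: · SUBGE
3: ✓ CMP  NZCV=0010
4: · MOVEQ
5: ✓ MOVPL  r0←0x7c
6: · MOVMI

FIX = (r0, 0x7c)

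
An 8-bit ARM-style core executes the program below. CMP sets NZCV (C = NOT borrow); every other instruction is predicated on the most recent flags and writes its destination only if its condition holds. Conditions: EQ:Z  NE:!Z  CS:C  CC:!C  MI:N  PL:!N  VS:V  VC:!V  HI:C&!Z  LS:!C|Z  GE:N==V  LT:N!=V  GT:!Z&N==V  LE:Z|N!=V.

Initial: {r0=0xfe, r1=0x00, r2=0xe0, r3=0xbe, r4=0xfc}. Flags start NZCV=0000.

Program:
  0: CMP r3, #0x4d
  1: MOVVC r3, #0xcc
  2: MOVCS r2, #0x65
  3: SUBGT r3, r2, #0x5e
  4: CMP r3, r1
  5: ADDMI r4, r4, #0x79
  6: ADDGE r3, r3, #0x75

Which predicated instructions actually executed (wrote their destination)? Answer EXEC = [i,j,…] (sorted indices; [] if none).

[0] flags=0011 → (cmp)
[1] flags=0011 VC?F → skip
[2] flags=0011 CS?T → r2=0x65
[3] flags=0011 GT?F → skip
[4] flags=1010 → (cmp)
[5] flags=1010 MI?T → r4=0x75
[6] flags=1010 GE?F → skip

EXEC = [2,5]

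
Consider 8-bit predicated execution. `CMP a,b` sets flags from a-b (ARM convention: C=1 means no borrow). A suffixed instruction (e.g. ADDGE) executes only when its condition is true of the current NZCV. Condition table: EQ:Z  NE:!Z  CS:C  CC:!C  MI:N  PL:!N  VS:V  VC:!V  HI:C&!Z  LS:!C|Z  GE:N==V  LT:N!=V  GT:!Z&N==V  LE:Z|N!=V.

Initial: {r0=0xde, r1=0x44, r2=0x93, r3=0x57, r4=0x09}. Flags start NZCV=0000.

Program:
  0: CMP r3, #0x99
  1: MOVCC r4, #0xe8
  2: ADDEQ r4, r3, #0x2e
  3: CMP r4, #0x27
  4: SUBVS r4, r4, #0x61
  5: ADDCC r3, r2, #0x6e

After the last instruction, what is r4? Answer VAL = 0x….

0: ✓ CMP  NZCV=1001
1: ✓ MOVCC  r4←0xe8
2: · ADDEQ
3: ✓ CMP  NZCV=1010
4: · SUBVS
5: · ADDCC

VAL = 0xe8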